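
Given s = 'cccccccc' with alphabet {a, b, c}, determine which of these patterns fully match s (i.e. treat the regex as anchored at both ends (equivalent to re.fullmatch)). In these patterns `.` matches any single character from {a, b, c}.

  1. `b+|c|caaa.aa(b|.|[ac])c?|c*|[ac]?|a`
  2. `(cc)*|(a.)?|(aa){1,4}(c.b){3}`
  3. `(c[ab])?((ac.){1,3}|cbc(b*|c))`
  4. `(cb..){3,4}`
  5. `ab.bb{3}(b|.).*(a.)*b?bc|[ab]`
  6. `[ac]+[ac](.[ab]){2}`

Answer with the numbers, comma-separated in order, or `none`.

1, 2

1 → match
2 → match
3 → no match
4 → no match — must start with 'cb'
5 → no match
6 → no match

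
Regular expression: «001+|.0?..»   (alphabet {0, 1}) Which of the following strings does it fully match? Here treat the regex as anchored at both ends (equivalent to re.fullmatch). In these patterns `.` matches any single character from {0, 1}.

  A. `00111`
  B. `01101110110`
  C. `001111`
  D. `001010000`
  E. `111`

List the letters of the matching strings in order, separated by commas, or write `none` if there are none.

A, C, E

A → match
B → no match
C → match
D → no match
E → match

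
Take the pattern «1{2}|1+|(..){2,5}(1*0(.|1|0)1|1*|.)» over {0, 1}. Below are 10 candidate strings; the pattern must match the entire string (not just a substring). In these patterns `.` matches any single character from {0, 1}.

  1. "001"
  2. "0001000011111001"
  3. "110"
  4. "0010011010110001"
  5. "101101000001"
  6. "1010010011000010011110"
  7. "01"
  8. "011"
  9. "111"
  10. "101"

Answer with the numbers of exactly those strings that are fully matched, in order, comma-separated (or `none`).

1 → no match
2 → match
3 → no match
4 → no match
5 → no match
6 → no match
7 → no match
8 → no match
9 → match
10 → no match

2, 9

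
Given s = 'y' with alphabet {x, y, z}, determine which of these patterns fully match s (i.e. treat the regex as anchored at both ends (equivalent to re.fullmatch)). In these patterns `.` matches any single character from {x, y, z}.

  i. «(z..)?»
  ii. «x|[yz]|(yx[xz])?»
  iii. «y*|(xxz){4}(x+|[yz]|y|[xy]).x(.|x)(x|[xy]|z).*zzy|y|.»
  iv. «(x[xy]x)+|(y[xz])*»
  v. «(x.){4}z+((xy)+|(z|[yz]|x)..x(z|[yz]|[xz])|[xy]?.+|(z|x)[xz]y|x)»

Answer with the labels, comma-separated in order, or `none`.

ii, iii

i → no match
ii → match
iii → match
iv → no match
v → no match — must start with 'x'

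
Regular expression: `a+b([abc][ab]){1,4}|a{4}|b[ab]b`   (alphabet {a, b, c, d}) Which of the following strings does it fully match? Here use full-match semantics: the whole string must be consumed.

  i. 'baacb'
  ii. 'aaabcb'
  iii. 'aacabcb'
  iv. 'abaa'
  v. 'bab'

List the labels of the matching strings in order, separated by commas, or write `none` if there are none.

i → no match
ii → match
iii → no match
iv → match
v → match

ii, iv, v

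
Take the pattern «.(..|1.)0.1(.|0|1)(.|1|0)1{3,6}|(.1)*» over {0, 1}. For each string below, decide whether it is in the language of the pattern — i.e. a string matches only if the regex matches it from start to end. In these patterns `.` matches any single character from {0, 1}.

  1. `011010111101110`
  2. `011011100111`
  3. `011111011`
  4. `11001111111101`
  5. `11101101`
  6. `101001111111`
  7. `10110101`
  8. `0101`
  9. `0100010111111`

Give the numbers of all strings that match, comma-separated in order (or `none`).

6, 8, 9

1 → no match
2 → no match
3 → no match
4 → no match
5 → no match
6 → match
7 → no match
8 → match
9 → match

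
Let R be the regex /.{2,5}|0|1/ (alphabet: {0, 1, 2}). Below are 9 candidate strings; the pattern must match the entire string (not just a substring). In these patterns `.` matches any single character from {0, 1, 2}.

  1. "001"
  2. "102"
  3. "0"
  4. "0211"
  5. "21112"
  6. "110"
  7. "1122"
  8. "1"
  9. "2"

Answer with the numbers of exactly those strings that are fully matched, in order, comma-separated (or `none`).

1, 2, 3, 4, 5, 6, 7, 8

1 → match
2 → match
3 → match
4 → match
5 → match
6 → match
7 → match
8 → match
9 → no match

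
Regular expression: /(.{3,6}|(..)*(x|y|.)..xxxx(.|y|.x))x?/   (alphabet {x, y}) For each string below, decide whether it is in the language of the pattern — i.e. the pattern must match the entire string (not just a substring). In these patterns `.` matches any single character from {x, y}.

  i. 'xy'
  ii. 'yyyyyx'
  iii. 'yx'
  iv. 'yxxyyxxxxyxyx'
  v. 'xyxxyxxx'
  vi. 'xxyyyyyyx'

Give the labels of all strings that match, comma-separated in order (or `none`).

i → no match
ii → match
iii → no match
iv → no match
v → no match
vi → no match

ii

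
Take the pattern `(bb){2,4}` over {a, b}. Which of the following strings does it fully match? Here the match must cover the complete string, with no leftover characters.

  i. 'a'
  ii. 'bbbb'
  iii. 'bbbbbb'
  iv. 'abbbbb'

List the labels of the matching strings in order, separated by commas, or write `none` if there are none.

ii, iii

i → no match — must start with 'bb'
ii → match
iii → match
iv → no match — must start with 'bb'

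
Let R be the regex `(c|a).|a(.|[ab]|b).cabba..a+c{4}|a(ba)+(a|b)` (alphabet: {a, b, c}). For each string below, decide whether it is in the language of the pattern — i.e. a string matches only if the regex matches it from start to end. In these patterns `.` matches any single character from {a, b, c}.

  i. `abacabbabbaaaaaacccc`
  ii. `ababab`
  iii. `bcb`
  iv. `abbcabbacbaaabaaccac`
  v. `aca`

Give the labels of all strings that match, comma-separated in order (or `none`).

i, ii

i → match
ii → match
iii → no match
iv → no match
v → no match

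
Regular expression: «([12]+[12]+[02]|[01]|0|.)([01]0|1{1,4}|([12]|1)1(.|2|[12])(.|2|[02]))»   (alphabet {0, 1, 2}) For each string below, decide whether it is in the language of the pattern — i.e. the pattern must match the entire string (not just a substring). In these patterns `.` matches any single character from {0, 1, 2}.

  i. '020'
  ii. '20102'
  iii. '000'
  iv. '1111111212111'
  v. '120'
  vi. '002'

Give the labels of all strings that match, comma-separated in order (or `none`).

iii, iv

i. '020' → no match
ii. '20102' → no match
iii. '000' → match
iv → match
v. '120' → no match
vi. '002' → no match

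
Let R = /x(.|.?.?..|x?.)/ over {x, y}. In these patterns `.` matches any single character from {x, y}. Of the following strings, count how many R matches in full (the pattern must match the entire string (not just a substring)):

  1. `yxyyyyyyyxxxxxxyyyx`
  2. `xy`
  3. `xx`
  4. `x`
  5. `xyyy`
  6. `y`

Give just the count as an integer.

1 → no match — must start with `x`
2. `xy` → match
3. `xx` → match
4. `x` → no match
5. `xyyy` → match
6. `y` → no match — must start with `x`
Total matched: 3

3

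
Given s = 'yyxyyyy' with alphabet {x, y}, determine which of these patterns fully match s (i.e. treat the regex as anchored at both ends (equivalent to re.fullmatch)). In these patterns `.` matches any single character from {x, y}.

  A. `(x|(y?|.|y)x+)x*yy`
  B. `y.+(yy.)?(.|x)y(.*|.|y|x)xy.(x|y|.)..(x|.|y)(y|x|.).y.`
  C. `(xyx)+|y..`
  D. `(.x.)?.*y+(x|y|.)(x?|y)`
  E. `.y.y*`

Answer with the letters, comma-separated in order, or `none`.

A → no match
B → no match
C → no match
D → match
E → match

D, E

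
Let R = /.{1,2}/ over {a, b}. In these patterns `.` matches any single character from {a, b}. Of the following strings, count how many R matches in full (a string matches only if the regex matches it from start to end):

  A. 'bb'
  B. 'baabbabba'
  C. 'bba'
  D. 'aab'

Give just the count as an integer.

A → match
B → no match
C → no match
D → no match
Total matched: 1

1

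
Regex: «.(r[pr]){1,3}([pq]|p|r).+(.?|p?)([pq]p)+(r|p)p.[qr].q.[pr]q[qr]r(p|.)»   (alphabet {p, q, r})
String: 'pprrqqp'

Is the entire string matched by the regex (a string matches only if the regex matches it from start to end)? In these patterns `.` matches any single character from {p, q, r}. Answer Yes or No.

No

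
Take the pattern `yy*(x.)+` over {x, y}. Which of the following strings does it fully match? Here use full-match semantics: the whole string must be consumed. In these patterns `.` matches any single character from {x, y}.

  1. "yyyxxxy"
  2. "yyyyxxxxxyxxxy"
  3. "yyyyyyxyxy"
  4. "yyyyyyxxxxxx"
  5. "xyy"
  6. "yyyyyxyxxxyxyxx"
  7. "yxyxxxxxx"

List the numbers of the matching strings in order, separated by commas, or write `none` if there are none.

1, 2, 3, 4, 6, 7

1 → match
2 → match
3 → match
4 → match
5 → no match — must start with "y"
6 → match
7 → match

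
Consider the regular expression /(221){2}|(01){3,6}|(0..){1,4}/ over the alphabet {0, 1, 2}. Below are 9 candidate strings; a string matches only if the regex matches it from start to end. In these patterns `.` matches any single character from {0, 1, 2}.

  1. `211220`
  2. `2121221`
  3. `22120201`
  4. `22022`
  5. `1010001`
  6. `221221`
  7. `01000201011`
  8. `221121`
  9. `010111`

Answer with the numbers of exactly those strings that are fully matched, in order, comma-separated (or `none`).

1 → no match
2 → no match
3 → no match
4 → no match
5 → no match
6 → match
7 → no match
8 → no match
9 → no match

6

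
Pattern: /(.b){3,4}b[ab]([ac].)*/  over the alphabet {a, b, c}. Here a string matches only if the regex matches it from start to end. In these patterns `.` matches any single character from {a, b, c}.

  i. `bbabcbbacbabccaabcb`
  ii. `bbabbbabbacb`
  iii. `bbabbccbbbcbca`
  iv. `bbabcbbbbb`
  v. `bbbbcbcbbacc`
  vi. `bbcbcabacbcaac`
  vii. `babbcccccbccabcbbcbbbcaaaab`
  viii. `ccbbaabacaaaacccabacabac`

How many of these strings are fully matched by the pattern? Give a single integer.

3

i → no match
ii → match
iii → no match
iv → match
v → match
vi → no match
vii → no match
viii → no match
Total matched: 3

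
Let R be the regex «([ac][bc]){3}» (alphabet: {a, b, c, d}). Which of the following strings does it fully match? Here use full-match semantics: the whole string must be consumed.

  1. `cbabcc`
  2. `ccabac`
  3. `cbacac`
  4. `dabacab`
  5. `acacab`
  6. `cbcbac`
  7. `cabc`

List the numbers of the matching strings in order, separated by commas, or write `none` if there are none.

1, 2, 3, 5, 6

1. `cbabcc` → match
2. `ccabac` → match
3. `cbacac` → match
4. `dabacab` → no match
5. `acacab` → match
6. `cbcbac` → match
7. `cabc` → no match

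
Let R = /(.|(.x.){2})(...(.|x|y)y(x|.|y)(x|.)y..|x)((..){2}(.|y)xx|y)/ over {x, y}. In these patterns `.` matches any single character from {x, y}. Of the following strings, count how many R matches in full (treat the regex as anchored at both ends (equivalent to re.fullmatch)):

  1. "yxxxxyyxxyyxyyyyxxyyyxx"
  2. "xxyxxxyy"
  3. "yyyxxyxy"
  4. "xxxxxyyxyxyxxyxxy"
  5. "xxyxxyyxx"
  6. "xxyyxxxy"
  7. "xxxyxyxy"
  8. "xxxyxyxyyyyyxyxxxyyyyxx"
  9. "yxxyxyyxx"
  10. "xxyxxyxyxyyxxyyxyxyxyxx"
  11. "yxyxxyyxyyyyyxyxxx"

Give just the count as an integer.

1 → match
2 → no match
3 → no match
4 → match
5 → match
6 → match
7 → match
8 → match
9 → match
10 → match
11 → match
Total matched: 9

9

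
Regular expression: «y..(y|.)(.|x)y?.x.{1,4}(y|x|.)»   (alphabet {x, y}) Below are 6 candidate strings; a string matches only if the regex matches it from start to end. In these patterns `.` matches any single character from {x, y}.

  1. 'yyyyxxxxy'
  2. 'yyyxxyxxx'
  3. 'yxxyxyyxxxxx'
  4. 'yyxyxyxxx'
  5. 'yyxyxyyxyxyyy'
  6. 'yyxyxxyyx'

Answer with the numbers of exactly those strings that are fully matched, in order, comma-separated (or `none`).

1, 2, 3, 4, 5

1. 'yyyyxxxxy' → match
2. 'yyyxxyxxx' → match
3. 'yxxyxyyxxxxx' → match
4. 'yyxyxyxxx' → match
5 → match
6. 'yyxyxxyyx' → no match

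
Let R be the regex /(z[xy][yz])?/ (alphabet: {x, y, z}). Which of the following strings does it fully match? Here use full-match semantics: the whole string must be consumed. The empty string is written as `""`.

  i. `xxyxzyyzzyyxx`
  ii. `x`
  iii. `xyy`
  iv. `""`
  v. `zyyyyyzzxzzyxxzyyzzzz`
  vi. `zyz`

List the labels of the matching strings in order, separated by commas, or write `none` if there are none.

i → no match
ii → no match
iii → no match
iv → match
v → no match
vi → match

iv, vi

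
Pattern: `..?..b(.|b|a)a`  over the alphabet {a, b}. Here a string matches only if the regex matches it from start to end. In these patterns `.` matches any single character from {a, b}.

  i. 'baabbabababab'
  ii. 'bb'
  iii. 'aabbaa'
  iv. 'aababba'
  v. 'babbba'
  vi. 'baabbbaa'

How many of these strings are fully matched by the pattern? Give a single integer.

3

i → no match — must end with 'a'
ii → no match — must end with 'a'
iii → match
iv → match
v → match
vi → no match
Total matched: 3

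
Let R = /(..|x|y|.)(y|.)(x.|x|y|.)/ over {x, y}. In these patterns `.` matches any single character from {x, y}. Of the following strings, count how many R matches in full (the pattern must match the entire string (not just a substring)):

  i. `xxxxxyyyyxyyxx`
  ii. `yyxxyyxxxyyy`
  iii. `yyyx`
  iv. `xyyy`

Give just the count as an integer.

2

i → no match
ii → no match
iii → match
iv → match
Total matched: 2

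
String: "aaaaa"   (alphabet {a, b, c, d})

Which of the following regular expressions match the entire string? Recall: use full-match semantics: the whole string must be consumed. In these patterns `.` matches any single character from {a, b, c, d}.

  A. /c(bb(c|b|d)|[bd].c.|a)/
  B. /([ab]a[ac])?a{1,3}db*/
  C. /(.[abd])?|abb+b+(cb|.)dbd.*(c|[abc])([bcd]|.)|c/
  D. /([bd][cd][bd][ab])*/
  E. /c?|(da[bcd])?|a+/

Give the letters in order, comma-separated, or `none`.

E

A → no match — must start with "c"
B → no match
C → no match
D → no match
E → match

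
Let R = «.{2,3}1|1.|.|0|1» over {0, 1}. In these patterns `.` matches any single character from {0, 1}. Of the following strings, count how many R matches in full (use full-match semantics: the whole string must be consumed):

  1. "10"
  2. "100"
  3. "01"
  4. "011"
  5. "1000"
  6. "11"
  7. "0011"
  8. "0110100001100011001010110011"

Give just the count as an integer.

4

1 → match
2 → no match
3 → no match
4 → match
5 → no match
6 → match
7 → match
8 → no match
Total matched: 4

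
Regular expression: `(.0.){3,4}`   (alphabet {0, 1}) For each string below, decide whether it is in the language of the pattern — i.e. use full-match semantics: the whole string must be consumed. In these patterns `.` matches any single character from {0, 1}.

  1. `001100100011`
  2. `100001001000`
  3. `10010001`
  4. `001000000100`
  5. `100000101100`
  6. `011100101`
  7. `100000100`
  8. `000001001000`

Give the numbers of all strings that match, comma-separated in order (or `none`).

1 → no match
2 → match
3 → no match
4 → match
5 → match
6 → no match
7 → match
8 → match

2, 4, 5, 7, 8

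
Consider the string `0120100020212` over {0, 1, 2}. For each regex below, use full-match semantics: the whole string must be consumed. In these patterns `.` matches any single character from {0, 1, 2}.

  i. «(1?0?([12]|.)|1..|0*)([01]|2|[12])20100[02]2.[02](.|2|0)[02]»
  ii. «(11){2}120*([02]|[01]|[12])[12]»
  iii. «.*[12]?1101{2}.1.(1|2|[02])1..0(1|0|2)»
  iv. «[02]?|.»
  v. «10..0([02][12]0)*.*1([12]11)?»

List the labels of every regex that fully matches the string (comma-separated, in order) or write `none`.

i

i → match
ii → no match — must start with `11`
iii → no match
iv → no match
v → no match — must start with `10`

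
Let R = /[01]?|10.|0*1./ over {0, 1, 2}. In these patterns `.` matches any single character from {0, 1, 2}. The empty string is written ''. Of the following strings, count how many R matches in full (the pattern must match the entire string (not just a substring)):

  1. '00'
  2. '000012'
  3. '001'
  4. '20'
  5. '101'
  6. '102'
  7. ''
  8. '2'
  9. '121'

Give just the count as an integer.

1 → no match
2 → match
3 → no match
4 → no match
5 → match
6 → match
7 → match
8 → no match
9 → no match
Total matched: 4

4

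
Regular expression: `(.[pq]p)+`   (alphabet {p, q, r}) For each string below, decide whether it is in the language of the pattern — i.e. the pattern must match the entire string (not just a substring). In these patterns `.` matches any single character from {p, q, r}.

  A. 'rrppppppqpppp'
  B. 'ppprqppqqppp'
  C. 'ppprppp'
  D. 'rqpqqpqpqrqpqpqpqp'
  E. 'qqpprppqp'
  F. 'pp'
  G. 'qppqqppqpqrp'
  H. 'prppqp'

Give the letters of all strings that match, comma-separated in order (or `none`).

none

A → no match
B → no match
C → no match
D → no match
E → no match
F → no match
G → no match
H → no match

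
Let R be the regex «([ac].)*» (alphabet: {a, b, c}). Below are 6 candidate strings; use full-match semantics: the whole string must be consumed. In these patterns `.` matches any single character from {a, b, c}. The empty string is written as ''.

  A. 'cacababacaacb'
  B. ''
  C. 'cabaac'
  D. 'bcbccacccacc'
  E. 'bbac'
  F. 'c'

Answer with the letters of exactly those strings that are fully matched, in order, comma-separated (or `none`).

A → no match
B. '' → match
C. 'cabaac' → no match
D. 'bcbccacccacc' → no match
E. 'bbac' → no match
F. 'c' → no match

B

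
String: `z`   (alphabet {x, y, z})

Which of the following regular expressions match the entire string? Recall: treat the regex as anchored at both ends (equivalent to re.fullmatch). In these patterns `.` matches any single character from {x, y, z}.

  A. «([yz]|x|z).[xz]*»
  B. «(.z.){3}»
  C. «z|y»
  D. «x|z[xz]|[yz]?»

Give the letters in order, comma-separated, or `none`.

A → no match
B → no match
C → match
D → match

C, D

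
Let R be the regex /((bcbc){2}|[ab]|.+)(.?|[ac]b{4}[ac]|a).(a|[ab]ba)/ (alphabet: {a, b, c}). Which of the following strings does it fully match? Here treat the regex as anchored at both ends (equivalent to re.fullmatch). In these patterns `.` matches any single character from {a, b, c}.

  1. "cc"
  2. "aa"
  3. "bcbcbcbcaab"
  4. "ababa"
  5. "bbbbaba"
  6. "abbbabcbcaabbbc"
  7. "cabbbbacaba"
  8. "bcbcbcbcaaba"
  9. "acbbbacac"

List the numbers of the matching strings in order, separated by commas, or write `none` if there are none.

4, 5, 7, 8

1 → no match
2 → no match
3 → no match
4 → match
5 → match
6 → no match
7 → match
8 → match
9 → no match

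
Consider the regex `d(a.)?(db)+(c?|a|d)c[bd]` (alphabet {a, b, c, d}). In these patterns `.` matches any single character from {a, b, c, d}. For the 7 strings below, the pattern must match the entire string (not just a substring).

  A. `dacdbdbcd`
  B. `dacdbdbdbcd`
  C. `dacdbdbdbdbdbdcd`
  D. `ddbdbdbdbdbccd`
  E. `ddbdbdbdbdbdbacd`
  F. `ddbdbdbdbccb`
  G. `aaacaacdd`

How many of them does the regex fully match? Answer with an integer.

6

A. `dacdbdbcd` → match
B. `dacdbdbdbcd` → match
C → match
D → match
E → match
F. `ddbdbdbdbccb` → match
G. `aaacaacdd` → no match — must start with `d`
Total matched: 6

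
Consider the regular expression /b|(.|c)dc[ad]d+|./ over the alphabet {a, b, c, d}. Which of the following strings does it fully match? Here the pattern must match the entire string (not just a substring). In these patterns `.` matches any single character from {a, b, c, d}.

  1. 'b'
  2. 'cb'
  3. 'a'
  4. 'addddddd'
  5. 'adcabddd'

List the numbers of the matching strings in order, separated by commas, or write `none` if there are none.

1, 3

1 → match
2 → no match
3 → match
4 → no match
5 → no match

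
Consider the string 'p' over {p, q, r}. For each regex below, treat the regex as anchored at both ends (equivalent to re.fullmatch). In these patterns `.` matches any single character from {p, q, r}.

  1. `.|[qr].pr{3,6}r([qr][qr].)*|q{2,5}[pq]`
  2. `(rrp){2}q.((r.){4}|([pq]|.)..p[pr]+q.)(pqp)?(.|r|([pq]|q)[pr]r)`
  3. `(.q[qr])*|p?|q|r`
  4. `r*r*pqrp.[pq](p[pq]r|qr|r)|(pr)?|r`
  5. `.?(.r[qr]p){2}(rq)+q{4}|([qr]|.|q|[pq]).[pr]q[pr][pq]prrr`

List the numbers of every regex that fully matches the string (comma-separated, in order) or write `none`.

1, 3

1 → match
2 → no match — must start with 'rrp'
3 → match
4 → no match
5 → no match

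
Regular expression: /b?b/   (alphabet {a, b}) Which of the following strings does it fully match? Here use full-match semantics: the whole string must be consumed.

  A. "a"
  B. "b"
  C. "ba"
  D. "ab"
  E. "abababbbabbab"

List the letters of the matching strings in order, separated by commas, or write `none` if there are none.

B

A → no match — must end with "b"
B → match
C → no match — must end with "b"
D → no match
E → no match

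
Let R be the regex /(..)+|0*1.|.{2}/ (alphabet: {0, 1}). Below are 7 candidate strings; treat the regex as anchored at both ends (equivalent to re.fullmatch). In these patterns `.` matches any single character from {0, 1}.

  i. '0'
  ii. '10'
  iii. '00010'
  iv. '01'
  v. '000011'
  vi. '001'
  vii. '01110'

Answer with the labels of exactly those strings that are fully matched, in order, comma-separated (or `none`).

ii, iii, iv, v

i. '0' → no match
ii. '10' → match
iii. '00010' → match
iv. '01' → match
v. '000011' → match
vi. '001' → no match
vii. '01110' → no match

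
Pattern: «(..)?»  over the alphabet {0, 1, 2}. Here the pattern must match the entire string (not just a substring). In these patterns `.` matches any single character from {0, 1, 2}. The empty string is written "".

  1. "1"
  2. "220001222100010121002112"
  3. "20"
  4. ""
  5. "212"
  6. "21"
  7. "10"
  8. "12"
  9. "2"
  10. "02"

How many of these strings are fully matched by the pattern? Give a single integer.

1 → no match
2 → no match
3 → match
4 → match
5 → no match
6 → match
7 → match
8 → match
9 → no match
10 → match
Total matched: 6

6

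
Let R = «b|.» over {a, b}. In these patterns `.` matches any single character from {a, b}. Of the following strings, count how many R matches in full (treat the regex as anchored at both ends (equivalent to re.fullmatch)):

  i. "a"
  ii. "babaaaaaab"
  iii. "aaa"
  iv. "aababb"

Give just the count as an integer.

1

i. "a" → match
ii. "babaaaaaab" → no match
iii. "aaa" → no match
iv. "aababb" → no match
Total matched: 1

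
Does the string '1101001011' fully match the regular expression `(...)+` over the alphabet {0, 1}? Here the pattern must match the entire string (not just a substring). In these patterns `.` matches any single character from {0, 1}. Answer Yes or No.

No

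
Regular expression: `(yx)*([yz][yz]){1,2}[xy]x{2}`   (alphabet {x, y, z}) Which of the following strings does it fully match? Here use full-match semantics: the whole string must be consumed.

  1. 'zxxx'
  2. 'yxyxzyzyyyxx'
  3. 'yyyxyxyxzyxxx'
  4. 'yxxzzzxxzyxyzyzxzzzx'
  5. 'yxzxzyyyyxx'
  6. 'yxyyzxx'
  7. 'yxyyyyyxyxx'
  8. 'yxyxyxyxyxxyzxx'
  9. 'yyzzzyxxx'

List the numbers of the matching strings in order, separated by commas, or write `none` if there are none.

none

1 → no match
2 → no match
3 → no match
4 → no match
5 → no match
6 → no match
7 → no match
8 → no match
9 → no match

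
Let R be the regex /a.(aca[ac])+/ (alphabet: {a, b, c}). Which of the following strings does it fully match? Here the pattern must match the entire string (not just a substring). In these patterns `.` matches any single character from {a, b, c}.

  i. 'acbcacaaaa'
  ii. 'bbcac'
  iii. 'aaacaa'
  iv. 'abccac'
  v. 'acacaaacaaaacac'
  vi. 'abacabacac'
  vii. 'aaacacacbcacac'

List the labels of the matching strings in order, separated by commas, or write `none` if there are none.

iii

i → no match
ii → no match — must start with 'a'
iii → match
iv → no match
v → no match
vi → no match
vii → no match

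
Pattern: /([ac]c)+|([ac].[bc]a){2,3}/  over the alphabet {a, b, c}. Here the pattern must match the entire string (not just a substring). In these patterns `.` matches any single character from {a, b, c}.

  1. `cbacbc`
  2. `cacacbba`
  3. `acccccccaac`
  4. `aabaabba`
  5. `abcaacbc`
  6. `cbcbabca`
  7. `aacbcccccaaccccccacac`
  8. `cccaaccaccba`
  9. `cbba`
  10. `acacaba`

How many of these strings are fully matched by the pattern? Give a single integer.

1 → no match
2 → match
3 → no match
4 → match
5 → no match
6 → no match
7 → no match
8 → match
9 → no match
10 → no match
Total matched: 3

3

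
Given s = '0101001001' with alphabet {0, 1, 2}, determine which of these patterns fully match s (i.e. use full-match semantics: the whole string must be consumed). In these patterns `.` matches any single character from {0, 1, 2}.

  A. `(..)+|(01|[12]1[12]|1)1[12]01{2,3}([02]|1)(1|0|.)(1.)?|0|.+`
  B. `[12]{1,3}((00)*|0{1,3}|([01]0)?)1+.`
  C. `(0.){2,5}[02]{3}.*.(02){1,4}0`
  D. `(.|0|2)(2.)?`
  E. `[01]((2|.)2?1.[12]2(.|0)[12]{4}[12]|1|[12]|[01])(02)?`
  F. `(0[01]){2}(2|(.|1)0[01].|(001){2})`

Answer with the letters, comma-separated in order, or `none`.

A → match
B → no match
C → no match — must end with '020'
D → no match
E → no match
F → match

A, F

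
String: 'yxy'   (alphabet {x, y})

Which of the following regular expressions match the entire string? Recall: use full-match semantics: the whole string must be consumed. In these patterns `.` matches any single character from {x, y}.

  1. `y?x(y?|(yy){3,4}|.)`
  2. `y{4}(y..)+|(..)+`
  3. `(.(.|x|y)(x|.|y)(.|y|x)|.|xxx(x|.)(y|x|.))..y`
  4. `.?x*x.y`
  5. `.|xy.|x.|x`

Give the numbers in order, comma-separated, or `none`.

1 → match
2 → no match
3 → no match
4 → no match
5 → no match

1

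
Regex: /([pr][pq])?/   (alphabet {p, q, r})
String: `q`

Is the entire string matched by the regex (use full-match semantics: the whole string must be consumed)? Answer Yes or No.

No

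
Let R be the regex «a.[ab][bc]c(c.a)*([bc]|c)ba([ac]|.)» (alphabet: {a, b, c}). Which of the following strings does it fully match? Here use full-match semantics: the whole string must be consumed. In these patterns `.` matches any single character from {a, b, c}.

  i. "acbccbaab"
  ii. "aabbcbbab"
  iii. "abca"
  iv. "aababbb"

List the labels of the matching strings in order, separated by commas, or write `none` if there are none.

i → no match
ii → match
iii → no match
iv → no match

ii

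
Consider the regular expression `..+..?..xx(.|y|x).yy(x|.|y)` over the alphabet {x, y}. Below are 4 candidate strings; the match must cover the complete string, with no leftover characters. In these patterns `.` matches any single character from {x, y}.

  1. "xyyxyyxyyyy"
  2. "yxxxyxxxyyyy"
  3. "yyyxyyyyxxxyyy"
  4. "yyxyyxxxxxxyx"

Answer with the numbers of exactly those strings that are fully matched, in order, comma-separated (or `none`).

1 → no match
2 → match
3 → no match
4 → no match

2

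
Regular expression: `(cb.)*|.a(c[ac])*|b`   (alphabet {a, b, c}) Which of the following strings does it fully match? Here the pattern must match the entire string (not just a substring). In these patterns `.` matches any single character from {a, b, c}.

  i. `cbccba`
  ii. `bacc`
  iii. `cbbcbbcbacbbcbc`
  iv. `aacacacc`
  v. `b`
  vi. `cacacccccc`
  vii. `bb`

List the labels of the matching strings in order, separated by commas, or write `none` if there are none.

i, ii, iii, iv, v, vi

i. `cbccba` → match
ii. `bacc` → match
iii → match
iv. `aacacacc` → match
v. `b` → match
vi. `cacacccccc` → match
vii. `bb` → no match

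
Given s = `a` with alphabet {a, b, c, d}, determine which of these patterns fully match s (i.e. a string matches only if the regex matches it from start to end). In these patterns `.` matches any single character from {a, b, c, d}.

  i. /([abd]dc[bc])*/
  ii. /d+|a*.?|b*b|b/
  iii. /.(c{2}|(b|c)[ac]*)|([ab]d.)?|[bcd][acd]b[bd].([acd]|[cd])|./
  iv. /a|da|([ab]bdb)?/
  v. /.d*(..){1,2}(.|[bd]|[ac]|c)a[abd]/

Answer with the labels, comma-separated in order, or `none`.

i → no match
ii → match
iii → match
iv → match
v → no match

ii, iii, iv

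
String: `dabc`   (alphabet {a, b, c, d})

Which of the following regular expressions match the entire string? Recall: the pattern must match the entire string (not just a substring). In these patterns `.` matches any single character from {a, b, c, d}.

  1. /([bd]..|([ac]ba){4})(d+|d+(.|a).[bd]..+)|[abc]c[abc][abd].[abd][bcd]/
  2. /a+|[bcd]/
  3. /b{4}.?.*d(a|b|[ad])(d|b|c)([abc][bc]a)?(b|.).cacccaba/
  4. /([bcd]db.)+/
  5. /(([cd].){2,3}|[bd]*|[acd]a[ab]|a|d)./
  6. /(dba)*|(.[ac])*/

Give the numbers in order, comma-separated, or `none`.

5, 6

1 → no match
2 → no match
3 → no match — must start with `b`
4 → no match
5 → match
6 → match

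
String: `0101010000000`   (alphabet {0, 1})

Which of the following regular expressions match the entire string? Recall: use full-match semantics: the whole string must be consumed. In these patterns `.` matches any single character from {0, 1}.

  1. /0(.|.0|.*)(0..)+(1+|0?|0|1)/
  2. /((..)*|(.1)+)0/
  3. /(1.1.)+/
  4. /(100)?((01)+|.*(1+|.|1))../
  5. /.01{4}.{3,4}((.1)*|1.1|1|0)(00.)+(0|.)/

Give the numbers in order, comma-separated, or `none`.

1, 2, 4

1 → match
2 → match
3 → no match — must start with `1`
4 → match
5 → no match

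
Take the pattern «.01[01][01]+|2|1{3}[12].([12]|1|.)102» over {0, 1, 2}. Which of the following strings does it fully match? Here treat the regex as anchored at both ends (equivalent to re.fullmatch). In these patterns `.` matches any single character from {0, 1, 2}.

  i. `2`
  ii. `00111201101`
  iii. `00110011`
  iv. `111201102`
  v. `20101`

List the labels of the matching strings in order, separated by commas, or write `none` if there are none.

i → match
ii → no match
iii → match
iv → match
v → match

i, iii, iv, v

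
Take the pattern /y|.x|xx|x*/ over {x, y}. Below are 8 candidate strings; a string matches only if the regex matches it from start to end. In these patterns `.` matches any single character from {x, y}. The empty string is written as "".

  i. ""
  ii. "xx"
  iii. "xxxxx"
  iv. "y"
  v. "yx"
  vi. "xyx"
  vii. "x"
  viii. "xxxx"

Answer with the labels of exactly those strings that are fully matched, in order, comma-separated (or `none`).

i, ii, iii, iv, v, vii, viii

i → match
ii → match
iii → match
iv → match
v → match
vi → no match
vii → match
viii → match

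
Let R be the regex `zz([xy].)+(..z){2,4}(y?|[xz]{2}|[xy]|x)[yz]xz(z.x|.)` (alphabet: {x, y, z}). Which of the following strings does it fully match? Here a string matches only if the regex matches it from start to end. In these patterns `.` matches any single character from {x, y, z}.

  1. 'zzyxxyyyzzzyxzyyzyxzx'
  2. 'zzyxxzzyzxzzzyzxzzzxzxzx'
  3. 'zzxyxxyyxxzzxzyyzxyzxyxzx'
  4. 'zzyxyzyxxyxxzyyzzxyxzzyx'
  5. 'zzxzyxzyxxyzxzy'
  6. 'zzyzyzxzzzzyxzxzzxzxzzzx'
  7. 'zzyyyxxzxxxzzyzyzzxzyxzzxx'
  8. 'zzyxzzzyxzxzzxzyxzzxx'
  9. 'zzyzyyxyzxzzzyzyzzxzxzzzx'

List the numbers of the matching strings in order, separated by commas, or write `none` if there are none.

1, 2, 3, 4, 6, 7, 8, 9

1 → match
2 → match
3 → match
4 → match
5 → no match
6 → match
7 → match
8 → match
9 → match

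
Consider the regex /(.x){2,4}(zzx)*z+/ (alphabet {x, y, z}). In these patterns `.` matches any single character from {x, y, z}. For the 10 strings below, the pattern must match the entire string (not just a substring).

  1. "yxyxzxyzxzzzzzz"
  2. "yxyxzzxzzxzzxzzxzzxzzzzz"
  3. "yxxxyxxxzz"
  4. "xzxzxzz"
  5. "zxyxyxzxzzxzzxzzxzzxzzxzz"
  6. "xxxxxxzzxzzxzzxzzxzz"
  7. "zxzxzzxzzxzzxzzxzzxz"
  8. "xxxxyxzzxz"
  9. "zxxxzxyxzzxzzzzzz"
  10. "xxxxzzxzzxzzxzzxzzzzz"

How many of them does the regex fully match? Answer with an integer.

8

1 → no match
2 → match
3 → match
4 → no match
5 → match
6 → match
7 → match
8 → match
9 → match
10 → match
Total matched: 8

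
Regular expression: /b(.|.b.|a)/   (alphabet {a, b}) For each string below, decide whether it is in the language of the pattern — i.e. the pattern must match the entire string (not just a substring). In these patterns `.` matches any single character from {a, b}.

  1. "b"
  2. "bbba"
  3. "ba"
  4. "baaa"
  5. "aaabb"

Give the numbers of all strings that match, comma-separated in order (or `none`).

1 → no match
2 → match
3 → match
4 → no match
5 → no match — must start with "b"

2, 3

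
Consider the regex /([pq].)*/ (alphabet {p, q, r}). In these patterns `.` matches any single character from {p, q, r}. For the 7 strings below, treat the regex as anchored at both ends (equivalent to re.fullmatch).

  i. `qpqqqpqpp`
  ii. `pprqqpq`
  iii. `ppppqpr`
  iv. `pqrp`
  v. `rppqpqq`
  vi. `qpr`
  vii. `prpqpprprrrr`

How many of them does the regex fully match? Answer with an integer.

i → no match
ii → no match
iii → no match
iv → no match
v → no match
vi → no match
vii → no match
Total matched: 0

0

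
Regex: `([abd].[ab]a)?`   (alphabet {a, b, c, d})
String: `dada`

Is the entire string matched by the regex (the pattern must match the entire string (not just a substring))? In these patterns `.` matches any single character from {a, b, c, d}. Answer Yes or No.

No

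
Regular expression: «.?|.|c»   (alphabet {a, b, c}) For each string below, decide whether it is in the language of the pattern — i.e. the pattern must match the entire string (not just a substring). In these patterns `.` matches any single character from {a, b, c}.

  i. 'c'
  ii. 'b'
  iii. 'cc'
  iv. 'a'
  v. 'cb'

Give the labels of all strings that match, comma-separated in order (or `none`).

i, ii, iv

i → match
ii → match
iii → no match
iv → match
v → no match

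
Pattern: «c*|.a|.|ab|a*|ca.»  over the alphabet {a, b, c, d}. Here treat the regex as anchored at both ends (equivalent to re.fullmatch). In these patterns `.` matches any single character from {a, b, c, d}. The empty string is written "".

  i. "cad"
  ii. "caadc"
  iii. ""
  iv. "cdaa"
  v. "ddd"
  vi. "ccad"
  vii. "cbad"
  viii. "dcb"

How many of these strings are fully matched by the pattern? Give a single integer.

2

i → match
ii → no match
iii → match
iv → no match
v → no match
vi → no match
vii → no match
viii → no match
Total matched: 2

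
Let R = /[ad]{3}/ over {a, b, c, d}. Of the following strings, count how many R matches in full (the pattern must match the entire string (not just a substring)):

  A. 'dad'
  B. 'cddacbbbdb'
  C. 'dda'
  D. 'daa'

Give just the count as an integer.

A → match
B → no match
C → match
D → match
Total matched: 3

3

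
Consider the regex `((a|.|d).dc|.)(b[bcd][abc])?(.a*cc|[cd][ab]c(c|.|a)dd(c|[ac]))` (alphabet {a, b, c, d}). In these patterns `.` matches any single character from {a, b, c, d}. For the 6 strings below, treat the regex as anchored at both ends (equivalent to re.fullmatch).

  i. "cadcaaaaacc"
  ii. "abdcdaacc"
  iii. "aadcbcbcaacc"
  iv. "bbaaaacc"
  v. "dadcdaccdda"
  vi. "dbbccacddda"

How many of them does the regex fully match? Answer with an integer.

i. "cadcaaaaacc" → match
ii. "abdcdaacc" → match
iii. "aadcbcbcaacc" → match
iv. "bbaaaacc" → match
v. "dadcdaccdda" → match
vi. "dbbccacddda" → match
Total matched: 6

6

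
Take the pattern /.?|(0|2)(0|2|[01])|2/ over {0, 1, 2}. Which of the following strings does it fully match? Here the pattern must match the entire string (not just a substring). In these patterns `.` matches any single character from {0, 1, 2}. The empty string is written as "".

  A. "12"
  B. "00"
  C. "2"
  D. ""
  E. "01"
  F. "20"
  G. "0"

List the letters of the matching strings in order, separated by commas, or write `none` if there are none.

A → no match
B → match
C → match
D → match
E → match
F → match
G → match

B, C, D, E, F, G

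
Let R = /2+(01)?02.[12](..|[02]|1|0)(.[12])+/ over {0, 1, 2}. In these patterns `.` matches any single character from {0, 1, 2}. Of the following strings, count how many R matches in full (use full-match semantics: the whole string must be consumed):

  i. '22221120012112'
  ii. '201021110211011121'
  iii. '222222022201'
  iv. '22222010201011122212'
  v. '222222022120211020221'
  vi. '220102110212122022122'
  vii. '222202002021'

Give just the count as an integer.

4

i → no match
ii → match
iii → no match
iv → match
v → match
vi → match
vii → no match
Total matched: 4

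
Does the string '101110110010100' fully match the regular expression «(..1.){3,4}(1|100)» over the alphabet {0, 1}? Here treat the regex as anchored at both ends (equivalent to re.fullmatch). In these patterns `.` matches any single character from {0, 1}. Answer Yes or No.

Yes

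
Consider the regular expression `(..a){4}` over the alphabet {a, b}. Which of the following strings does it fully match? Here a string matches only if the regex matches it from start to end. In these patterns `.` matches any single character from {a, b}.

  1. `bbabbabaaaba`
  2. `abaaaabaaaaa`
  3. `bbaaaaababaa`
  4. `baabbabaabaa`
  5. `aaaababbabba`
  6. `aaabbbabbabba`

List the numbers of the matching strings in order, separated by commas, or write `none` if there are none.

1, 2, 3, 4, 5

1. `bbabbabaaaba` → match
2. `abaaaabaaaaa` → match
3. `bbaaaaababaa` → match
4. `baabbabaabaa` → match
5. `aaaababbabba` → match
6 → no match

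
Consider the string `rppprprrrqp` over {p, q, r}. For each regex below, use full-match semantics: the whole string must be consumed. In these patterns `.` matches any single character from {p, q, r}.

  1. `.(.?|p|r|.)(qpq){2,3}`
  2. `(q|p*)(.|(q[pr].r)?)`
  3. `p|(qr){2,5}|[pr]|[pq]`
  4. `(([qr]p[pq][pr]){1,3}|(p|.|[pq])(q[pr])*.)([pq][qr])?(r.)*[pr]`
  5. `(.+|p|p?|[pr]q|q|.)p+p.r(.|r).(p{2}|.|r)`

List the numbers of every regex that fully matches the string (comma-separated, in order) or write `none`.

4

1 → no match — must end with `qpq`
2 → no match
3 → no match
4 → match
5 → no match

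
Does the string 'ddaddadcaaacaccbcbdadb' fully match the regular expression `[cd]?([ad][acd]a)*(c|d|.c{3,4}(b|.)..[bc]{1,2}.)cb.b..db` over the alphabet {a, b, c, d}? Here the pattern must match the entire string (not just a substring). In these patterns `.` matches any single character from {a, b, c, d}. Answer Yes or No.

No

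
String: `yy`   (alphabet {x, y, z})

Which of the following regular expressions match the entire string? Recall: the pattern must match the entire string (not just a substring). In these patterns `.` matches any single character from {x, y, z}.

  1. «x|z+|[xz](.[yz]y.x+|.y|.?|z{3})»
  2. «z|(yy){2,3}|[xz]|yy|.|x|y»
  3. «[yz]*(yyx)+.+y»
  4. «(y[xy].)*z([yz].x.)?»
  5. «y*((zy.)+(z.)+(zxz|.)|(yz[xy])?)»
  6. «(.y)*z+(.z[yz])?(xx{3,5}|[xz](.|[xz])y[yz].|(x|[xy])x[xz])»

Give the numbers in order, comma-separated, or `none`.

2, 5

1 → no match
2 → match
3 → no match
4 → no match
5 → match
6 → no match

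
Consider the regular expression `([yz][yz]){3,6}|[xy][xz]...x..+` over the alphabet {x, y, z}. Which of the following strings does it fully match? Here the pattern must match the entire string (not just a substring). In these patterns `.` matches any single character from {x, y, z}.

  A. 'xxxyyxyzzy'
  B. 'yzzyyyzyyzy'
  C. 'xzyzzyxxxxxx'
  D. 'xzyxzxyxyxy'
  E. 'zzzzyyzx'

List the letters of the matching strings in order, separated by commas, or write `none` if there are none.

A, D

A → match
B → no match
C → no match
D → match
E → no match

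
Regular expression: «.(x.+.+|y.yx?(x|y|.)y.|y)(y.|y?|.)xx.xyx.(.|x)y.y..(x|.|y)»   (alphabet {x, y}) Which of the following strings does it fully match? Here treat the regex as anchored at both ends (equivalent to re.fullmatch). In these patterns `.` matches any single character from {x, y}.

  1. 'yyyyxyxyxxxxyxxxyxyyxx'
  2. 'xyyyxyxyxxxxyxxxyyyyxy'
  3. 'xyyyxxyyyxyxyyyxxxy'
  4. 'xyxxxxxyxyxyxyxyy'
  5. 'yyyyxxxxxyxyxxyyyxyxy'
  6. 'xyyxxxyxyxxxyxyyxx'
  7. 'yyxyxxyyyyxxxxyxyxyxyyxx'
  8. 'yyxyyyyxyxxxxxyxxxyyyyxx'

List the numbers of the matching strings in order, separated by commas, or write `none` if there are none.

1, 2, 4, 6, 7

1 → match
2 → match
3 → no match
4 → match
5 → no match
6 → match
7 → match
8 → no match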